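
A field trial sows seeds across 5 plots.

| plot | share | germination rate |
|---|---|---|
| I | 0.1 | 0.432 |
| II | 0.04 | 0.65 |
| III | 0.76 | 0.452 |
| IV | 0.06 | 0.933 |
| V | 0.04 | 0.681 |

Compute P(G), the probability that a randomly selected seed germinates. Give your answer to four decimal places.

P(G) = P(G|I)·P(I) + P(G|II)·P(II) + P(G|III)·P(III) + P(G|IV)·P(IV) + P(G|V)·P(V)
      = 0.432·0.1 + 0.65·0.04 + 0.452·0.76 + 0.933·0.06 + 0.681·0.04
      = 0.0432 + 0.026 + 0.34352 + 0.05598 + 0.02724 = 0.49594

0.4959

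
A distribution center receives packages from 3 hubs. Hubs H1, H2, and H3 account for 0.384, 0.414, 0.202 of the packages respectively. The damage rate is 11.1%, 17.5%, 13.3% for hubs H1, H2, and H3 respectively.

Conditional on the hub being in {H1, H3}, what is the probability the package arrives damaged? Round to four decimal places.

0.1186

Let S = {H1, H3}.
P(S) = 0.384 + 0.202 = 0.586.
P(D ∩ S) = 0.111·0.384 + 0.133·0.202 = 0.042624 + 0.026866 = 0.06949.
P(D | S) = 0.06949 / 0.586 = 0.118584…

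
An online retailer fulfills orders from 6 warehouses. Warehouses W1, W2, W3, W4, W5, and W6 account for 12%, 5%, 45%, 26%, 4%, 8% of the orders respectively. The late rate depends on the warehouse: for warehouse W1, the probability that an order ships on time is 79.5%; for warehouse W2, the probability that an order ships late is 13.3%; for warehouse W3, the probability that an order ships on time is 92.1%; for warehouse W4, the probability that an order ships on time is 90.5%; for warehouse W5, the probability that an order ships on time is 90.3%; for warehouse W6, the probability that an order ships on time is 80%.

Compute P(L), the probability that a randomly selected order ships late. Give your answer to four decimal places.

P(L|W1) = 1 − 0.795 = 0.205.
P(L|W3) = 1 − 0.921 = 0.079.
P(L|W4) = 1 − 0.905 = 0.095.
P(L|W5) = 1 − 0.903 = 0.097.
P(L|W6) = 1 − 0.8 = 0.2.
By the law of total probability,
P(L) = P(L|W1)·P(W1) + P(L|W2)·P(W2) + P(L|W3)·P(W3) + P(L|W4)·P(W4) + P(L|W5)·P(W5) + P(L|W6)·P(W6)
      = 0.205·0.12 + 0.133·0.05 + 0.079·0.45 + 0.095·0.26 + 0.097·0.04 + 0.2·0.08
      = 0.0246 + 0.00665 + 0.03555 + 0.0247 + 0.00388 + 0.016 = 0.11138

P(L) ≈ 0.1114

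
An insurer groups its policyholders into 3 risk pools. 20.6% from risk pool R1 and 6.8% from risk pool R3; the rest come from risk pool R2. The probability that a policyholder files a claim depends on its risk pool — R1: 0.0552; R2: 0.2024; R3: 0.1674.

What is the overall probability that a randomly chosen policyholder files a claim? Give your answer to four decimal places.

P(C) ≈ 0.1697

P(R2) = 1 − (0.206 + 0.068) = 0.726.
By the law of total probability,
P(C) = P(C|R1)·P(R1) + P(C|R2)·P(R2) + P(C|R3)·P(R3)
      = 0.0552·0.206 + 0.2024·0.726 + 0.1674·0.068
      = 0.0113712 + 0.1469424 + 0.0113832 = 0.1696968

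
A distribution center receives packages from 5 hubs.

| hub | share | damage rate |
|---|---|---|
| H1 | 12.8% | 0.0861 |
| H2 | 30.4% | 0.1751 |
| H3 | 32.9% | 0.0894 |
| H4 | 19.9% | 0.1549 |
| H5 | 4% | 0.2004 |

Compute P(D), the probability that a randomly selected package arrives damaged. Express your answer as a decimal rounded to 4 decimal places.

P(D) ≈ 0.1325

P(D) = P(D|H1)·P(H1) + P(D|H2)·P(H2) + P(D|H3)·P(H3) + P(D|H4)·P(H4) + P(D|H5)·P(H5)
      = 0.0861·0.128 + 0.1751·0.304 + 0.0894·0.329 + 0.1549·0.199 + 0.2004·0.04
      = 0.0110208 + 0.0532304 + 0.0294126 + 0.0308251 + 0.008016 = 0.1325049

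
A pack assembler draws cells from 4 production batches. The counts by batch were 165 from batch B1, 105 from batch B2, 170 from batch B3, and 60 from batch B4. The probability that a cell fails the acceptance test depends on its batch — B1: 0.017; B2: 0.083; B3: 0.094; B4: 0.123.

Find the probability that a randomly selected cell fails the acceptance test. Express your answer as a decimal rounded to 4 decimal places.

Total: 165 + 105 + 170 + 60 = 500.
P(B1) = 165/500 = 0.33. P(B2) = 105/500 = 0.21. P(B3) = 170/500 = 0.34. P(B4) = 60/500 = 0.12.
P(F) = P(F|B1)·P(B1) + P(F|B2)·P(B2) + P(F|B3)·P(B3) + P(F|B4)·P(B4)
      = 0.017·0.33 + 0.083·0.21 + 0.094·0.34 + 0.123·0.12
      = 0.00561 + 0.01743 + 0.03196 + 0.01476 = 0.06976

0.0698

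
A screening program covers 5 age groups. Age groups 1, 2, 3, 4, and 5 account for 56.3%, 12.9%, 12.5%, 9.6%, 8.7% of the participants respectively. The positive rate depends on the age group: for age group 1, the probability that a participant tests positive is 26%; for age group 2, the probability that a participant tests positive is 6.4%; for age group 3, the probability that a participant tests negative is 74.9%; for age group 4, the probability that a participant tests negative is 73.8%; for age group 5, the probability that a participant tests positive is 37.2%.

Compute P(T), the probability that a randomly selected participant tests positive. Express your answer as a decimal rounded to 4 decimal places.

P(T|3) = 1 − 0.749 = 0.251.
P(T|4) = 1 − 0.738 = 0.262.
P(T) = P(T|1)·P(1) + P(T|2)·P(2) + P(T|3)·P(3) + P(T|4)·P(4) + P(T|5)·P(5)
      = 0.26·0.563 + 0.064·0.129 + 0.251·0.125 + 0.262·0.096 + 0.372·0.087
      = 0.14638 + 0.008256 + 0.031375 + 0.025152 + 0.032364 = 0.243527

0.2435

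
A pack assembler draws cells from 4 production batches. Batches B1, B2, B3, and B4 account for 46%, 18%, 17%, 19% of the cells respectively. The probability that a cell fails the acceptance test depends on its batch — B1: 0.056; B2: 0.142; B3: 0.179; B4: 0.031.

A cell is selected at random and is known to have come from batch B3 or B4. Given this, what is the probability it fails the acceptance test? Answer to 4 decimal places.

Let S = {B3, B4}.
P(S) = 0.17 + 0.19 = 0.36.
P(F ∩ S) = 0.179·0.17 + 0.031·0.19 = 0.03043 + 0.00589 = 0.03632.
P(F | S) = 0.03632 / 0.36 = 0.100889…

0.1009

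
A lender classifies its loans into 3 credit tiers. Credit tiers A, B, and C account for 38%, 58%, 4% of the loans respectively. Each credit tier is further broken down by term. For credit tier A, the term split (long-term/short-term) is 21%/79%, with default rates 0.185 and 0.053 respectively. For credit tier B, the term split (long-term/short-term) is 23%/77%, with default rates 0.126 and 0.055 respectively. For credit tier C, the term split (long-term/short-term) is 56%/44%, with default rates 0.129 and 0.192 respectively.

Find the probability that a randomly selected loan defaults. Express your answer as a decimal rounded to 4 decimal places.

0.0783

P(D|A) = 0.21·0.185 + 0.79·0.053 = 0.03885 + 0.04187 = 0.08072
P(D|B) = 0.23·0.126 + 0.77·0.055 = 0.02898 + 0.04235 = 0.07133
P(D|C) = 0.56·0.129 + 0.44·0.192 = 0.07224 + 0.08448 = 0.15672
By total probability over the outer partition,
P(D) = 0.38·0.08072 + 0.58·0.07133 + 0.04·0.15672
      = 0.0306736 + 0.0413714 + 0.0062688 = 0.0783138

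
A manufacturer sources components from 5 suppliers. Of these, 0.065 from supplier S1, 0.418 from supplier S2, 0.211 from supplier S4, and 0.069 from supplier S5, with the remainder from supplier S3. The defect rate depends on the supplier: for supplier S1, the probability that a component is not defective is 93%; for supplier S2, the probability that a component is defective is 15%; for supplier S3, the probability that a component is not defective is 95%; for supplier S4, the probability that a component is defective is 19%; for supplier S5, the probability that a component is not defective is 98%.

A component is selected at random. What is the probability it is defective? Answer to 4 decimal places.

0.1206

P(S3) = 1 − (0.065 + 0.418 + 0.211 + 0.069) = 0.237.
P(D|S1) = 1 − 0.93 = 0.07.
P(D|S3) = 1 − 0.95 = 0.05.
P(D|S5) = 1 − 0.98 = 0.02.
Using total probability over the partition,
P(D) = P(D|S1)·P(S1) + P(D|S2)·P(S2) + P(D|S3)·P(S3) + P(D|S4)·P(S4) + P(D|S5)·P(S5)
      = 0.07·0.065 + 0.15·0.418 + 0.05·0.237 + 0.19·0.211 + 0.02·0.069
      = 0.00455 + 0.0627 + 0.01185 + 0.04009 + 0.00138 = 0.12057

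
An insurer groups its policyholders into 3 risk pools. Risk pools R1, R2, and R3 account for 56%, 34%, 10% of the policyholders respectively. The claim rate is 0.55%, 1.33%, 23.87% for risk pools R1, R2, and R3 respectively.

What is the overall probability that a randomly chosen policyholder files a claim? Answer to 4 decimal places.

P(C) = P(C|R1)·P(R1) + P(C|R2)·P(R2) + P(C|R3)·P(R3)
      = 0.0055·0.56 + 0.0133·0.34 + 0.2387·0.1
      = 0.00308 + 0.004522 + 0.02387 = 0.031472

P(C) ≈ 0.0315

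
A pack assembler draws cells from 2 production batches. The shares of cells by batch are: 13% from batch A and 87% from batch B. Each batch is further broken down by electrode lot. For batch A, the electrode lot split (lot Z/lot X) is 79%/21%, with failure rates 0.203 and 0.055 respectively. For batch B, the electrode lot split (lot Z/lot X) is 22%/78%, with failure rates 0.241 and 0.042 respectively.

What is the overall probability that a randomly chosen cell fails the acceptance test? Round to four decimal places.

0.0970

P(F|A) = 0.79·0.203 + 0.21·0.055 = 0.16037 + 0.01155 = 0.17192
P(F|B) = 0.22·0.241 + 0.78·0.042 = 0.05302 + 0.03276 = 0.08578
Then overall,
P(F) = 0.13·0.17192 + 0.87·0.08578
      = 0.0223496 + 0.0746286 = 0.0969782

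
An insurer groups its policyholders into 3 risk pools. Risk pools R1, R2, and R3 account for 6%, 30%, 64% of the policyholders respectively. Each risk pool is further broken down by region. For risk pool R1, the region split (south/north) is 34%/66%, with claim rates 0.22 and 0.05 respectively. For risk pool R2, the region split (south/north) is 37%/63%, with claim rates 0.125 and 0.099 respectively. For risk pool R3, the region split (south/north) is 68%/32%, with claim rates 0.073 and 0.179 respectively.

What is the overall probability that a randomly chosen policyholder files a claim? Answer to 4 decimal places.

P(C) ≈ 0.1075

P(C|R1) = 0.34·0.22 + 0.66·0.05 = 0.0748 + 0.033 = 0.1078
P(C|R2) = 0.37·0.125 + 0.63·0.099 = 0.04625 + 0.06237 = 0.10862
P(C|R3) = 0.68·0.073 + 0.32·0.179 = 0.04964 + 0.05728 = 0.10692
By total probability over the outer partition,
P(C) = 0.06·0.1078 + 0.3·0.10862 + 0.64·0.10692
      = 0.006468 + 0.032586 + 0.0684288 = 0.1074828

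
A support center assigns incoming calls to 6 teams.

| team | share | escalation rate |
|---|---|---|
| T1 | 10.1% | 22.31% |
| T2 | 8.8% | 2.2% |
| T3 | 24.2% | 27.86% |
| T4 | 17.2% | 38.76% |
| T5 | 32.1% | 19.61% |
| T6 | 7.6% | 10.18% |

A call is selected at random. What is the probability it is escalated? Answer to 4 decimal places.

By the law of total probability,
P(E) = P(E|T1)·P(T1) + P(E|T2)·P(T2) + P(E|T3)·P(T3) + P(E|T4)·P(T4) + P(E|T5)·P(T5) + P(E|T6)·P(T6)
      = 0.2231·0.101 + 0.022·0.088 + 0.2786·0.242 + 0.3876·0.172 + 0.1961·0.321 + 0.1018·0.076
      = 0.0225331 + 0.001936 + 0.0674212 + 0.0666672 + 0.0629481 + 0.0077368 = 0.2292424

0.2292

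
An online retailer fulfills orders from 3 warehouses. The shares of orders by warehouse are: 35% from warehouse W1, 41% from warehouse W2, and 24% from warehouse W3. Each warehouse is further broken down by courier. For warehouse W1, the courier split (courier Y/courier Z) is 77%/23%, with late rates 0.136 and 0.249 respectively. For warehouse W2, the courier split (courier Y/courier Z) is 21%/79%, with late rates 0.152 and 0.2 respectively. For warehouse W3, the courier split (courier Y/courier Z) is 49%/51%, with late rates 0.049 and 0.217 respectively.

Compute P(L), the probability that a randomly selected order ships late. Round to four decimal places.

P(L|W1) = 0.77·0.136 + 0.23·0.249 = 0.10472 + 0.05727 = 0.16199
P(L|W2) = 0.21·0.152 + 0.79·0.2 = 0.03192 + 0.158 = 0.18992
P(L|W3) = 0.49·0.049 + 0.51·0.217 = 0.02401 + 0.11067 = 0.13468
Then overall,
P(L) = 0.35·0.16199 + 0.41·0.18992 + 0.24·0.13468
      = 0.0566965 + 0.0778672 + 0.0323232 = 0.1668869

P(L) ≈ 0.1669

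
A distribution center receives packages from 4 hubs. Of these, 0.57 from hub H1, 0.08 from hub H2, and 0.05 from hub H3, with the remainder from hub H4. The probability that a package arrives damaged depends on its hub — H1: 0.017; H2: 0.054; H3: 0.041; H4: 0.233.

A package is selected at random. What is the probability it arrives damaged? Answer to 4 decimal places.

P(H4) = 1 − (0.57 + 0.08 + 0.05) = 0.3.
P(D) = P(D|H1)·P(H1) + P(D|H2)·P(H2) + P(D|H3)·P(H3) + P(D|H4)·P(H4)
      = 0.017·0.57 + 0.054·0.08 + 0.041·0.05 + 0.233·0.3
      = 0.00969 + 0.00432 + 0.00205 + 0.0699 = 0.08596

P(D) ≈ 0.0860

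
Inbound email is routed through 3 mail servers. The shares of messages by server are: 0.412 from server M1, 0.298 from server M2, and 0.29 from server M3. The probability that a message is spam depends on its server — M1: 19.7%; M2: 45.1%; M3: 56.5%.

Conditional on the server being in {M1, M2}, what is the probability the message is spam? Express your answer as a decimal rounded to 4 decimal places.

P(S|J) ≈ 0.3036

Let J = {M1, M2}.
P(J) = 0.412 + 0.298 = 0.71.
P(S ∩ J) = 0.197·0.412 + 0.451·0.298 = 0.081164 + 0.134398 = 0.215562.
P(S | J) = 0.215562 / 0.71 = 0.303608…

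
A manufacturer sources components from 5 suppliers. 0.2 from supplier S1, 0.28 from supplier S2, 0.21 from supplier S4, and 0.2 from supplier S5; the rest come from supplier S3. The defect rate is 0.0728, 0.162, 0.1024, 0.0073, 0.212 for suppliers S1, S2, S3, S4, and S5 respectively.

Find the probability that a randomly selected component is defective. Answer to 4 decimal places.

P(S3) = 1 − (0.2 + 0.28 + 0.21 + 0.2) = 0.11.
P(D) = P(D|S1)·P(S1) + P(D|S2)·P(S2) + P(D|S3)·P(S3) + P(D|S4)·P(S4) + P(D|S5)·P(S5)
      = 0.0728·0.2 + 0.162·0.28 + 0.1024·0.11 + 0.0073·0.21 + 0.212·0.2
      = 0.01456 + 0.04536 + 0.011264 + 0.001533 + 0.0424 = 0.115117

P(D) ≈ 0.1151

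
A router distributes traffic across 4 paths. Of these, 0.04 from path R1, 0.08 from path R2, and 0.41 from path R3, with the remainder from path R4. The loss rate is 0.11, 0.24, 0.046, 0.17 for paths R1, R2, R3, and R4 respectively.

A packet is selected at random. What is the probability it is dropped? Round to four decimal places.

P(R4) = 1 − (0.04 + 0.08 + 0.41) = 0.47.
P(L) = P(L|R1)·P(R1) + P(L|R2)·P(R2) + P(L|R3)·P(R3) + P(L|R4)·P(R4)
      = 0.11·0.04 + 0.24·0.08 + 0.046·0.41 + 0.17·0.47
      = 0.0044 + 0.0192 + 0.01886 + 0.0799 = 0.12236

P(L) ≈ 0.1224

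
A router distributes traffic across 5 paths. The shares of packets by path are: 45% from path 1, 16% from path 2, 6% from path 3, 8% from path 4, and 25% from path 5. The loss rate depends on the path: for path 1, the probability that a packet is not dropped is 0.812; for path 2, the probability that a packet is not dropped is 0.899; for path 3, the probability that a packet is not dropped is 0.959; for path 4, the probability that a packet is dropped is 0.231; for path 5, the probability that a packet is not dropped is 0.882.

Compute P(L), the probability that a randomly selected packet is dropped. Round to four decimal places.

P(L|1) = 1 − 0.812 = 0.188.
P(L|2) = 1 − 0.899 = 0.101.
P(L|3) = 1 − 0.959 = 0.041.
P(L|5) = 1 − 0.882 = 0.118.
P(L) = P(L|1)·P(1) + P(L|2)·P(2) + P(L|3)·P(3) + P(L|4)·P(4) + P(L|5)·P(5)
      = 0.188·0.45 + 0.101·0.16 + 0.041·0.06 + 0.231·0.08 + 0.118·0.25
      = 0.0846 + 0.01616 + 0.00246 + 0.01848 + 0.0295 = 0.1512

P(L) ≈ 0.1512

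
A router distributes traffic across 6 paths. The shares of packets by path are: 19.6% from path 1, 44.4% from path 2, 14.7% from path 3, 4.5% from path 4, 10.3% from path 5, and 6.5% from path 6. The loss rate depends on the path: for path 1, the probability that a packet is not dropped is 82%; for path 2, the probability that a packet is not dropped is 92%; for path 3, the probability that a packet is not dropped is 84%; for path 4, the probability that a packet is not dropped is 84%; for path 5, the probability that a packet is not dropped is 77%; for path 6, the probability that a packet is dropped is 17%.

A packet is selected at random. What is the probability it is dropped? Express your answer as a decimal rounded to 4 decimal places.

P(L|1) = 1 − 0.82 = 0.18.
P(L|2) = 1 − 0.92 = 0.08.
P(L|3) = 1 − 0.84 = 0.16.
P(L|4) = 1 − 0.84 = 0.16.
P(L|5) = 1 − 0.77 = 0.23.
P(L) = P(L|1)·P(1) + P(L|2)·P(2) + P(L|3)·P(3) + P(L|4)·P(4) + P(L|5)·P(5) + P(L|6)·P(6)
      = 0.18·0.196 + 0.08·0.444 + 0.16·0.147 + 0.16·0.045 + 0.23·0.103 + 0.17·0.065
      = 0.03528 + 0.03552 + 0.02352 + 0.0072 + 0.02369 + 0.01105 = 0.13626

0.1363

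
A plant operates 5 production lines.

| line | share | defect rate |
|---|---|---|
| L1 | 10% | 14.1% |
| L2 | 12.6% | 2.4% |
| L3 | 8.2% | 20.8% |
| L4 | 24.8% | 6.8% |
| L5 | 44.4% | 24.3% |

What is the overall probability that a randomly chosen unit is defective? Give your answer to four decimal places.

P(D) = P(D|L1)·P(L1) + P(D|L2)·P(L2) + P(D|L3)·P(L3) + P(D|L4)·P(L4) + P(D|L5)·P(L5)
      = 0.141·0.1 + 0.024·0.126 + 0.208·0.082 + 0.068·0.248 + 0.243·0.444
      = 0.0141 + 0.003024 + 0.017056 + 0.016864 + 0.107892 = 0.158936

0.1589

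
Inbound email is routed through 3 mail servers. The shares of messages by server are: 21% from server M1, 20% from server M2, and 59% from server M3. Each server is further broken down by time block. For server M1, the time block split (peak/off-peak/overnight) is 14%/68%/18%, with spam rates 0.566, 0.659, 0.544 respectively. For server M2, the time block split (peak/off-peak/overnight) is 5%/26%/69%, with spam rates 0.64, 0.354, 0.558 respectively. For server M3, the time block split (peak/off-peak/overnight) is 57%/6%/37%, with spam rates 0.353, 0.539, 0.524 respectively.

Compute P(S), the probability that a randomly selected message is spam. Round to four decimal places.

P(S) ≈ 0.4853

P(S|M1) = 0.14·0.566 + 0.68·0.659 + 0.18·0.544 = 0.07924 + 0.44812 + 0.09792 = 0.62528
P(S|M2) = 0.05·0.64 + 0.26·0.354 + 0.69·0.558 = 0.032 + 0.09204 + 0.38502 = 0.50906
P(S|M3) = 0.57·0.353 + 0.06·0.539 + 0.37·0.524 = 0.20121 + 0.03234 + 0.19388 = 0.42743
Then overall,
P(S) = 0.21·0.62528 + 0.2·0.50906 + 0.59·0.42743
      = 0.1313088 + 0.101812 + 0.2521837 = 0.4853045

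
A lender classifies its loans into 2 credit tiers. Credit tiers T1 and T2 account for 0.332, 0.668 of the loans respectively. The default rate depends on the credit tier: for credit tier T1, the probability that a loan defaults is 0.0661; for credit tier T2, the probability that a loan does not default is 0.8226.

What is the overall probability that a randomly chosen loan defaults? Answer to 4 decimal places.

P(D|T2) = 1 − 0.8226 = 0.1774.
P(D) = P(D|T1)·P(T1) + P(D|T2)·P(T2)
      = 0.0661·0.332 + 0.1774·0.668
      = 0.0219452 + 0.1185032 = 0.1404484

P(D) ≈ 0.1404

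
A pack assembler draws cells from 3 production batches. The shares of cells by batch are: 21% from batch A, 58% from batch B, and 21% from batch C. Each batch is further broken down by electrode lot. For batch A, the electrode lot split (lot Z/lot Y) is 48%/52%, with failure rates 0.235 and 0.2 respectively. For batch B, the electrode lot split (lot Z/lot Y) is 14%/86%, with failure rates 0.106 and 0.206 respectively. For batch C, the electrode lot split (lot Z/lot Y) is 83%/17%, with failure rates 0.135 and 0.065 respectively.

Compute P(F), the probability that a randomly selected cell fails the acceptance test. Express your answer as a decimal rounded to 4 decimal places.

0.1827

P(F|A) = 0.48·0.235 + 0.52·0.2 = 0.1128 + 0.104 = 0.2168
P(F|B) = 0.14·0.106 + 0.86·0.206 = 0.01484 + 0.17716 = 0.192
P(F|C) = 0.83·0.135 + 0.17·0.065 = 0.11205 + 0.01105 = 0.1231
Then overall,
P(F) = 0.21·0.2168 + 0.58·0.192 + 0.21·0.1231
      = 0.045528 + 0.11136 + 0.025851 = 0.182739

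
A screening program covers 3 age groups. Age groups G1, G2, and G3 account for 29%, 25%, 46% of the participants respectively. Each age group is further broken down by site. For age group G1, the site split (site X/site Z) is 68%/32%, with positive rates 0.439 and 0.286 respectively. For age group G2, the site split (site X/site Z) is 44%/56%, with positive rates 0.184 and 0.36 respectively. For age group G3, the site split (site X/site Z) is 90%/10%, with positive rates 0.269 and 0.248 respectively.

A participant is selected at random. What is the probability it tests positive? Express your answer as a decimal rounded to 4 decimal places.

P(T) ≈ 0.3065

P(T|G1) = 0.68·0.439 + 0.32·0.286 = 0.29852 + 0.09152 = 0.39004
P(T|G2) = 0.44·0.184 + 0.56·0.36 = 0.08096 + 0.2016 = 0.28256
P(T|G3) = 0.9·0.269 + 0.1·0.248 = 0.2421 + 0.0248 = 0.2669
Then overall,
P(T) = 0.29·0.39004 + 0.25·0.28256 + 0.46·0.2669
      = 0.1131116 + 0.07064 + 0.122774 = 0.3065256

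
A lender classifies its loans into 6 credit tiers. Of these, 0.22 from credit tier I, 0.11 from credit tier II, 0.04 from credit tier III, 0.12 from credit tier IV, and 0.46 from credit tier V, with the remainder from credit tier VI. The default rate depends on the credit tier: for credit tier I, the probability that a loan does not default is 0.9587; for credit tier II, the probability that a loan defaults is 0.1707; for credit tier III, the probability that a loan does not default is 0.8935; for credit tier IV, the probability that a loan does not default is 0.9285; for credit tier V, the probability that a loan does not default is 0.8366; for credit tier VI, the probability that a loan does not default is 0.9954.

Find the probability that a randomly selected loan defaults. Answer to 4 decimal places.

0.1161

P(VI) = 1 − (0.22 + 0.11 + 0.04 + 0.12 + 0.46) = 0.05.
P(D|I) = 1 − 0.9587 = 0.0413.
P(D|III) = 1 − 0.8935 = 0.1065.
P(D|IV) = 1 − 0.9285 = 0.0715.
P(D|V) = 1 − 0.8366 = 0.1634.
P(D|VI) = 1 − 0.9954 = 0.0046.
P(D) = P(D|I)·P(I) + P(D|II)·P(II) + P(D|III)·P(III) + P(D|IV)·P(IV) + P(D|V)·P(V) + P(D|VI)·P(VI)
      = 0.0413·0.22 + 0.1707·0.11 + 0.1065·0.04 + 0.0715·0.12 + 0.1634·0.46 + 0.0046·0.05
      = 0.009086 + 0.018777 + 0.00426 + 0.00858 + 0.075164 + 0.00023 = 0.116097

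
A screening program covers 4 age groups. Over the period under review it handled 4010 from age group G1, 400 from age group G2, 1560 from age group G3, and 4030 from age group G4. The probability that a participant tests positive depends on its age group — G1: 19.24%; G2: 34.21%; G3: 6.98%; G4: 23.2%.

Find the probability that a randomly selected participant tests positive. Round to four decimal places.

Total: 4010 + 400 + 1560 + 4030 = 10000.
P(G1) = 4010/10000 = 0.401. P(G2) = 400/10000 = 0.04. P(G3) = 1560/10000 = 0.156. P(G4) = 4030/10000 = 0.403.
P(T) = P(T|G1)·P(G1) + P(T|G2)·P(G2) + P(T|G3)·P(G3) + P(T|G4)·P(G4)
      = 0.1924·0.401 + 0.3421·0.04 + 0.0698·0.156 + 0.232·0.403
      = 0.0771524 + 0.013684 + 0.0108888 + 0.093496 = 0.1952212

P(T) ≈ 0.1952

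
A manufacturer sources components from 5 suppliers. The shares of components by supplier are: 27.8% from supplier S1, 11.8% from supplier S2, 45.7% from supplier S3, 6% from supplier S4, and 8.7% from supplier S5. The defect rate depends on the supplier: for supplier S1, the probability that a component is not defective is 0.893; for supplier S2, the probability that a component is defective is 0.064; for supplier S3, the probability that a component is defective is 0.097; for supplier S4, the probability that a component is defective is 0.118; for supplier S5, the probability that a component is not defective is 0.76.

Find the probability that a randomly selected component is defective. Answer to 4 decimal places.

P(D|S1) = 1 − 0.893 = 0.107.
P(D|S5) = 1 − 0.76 = 0.24.
Summing over the partition,
P(D) = P(D|S1)·P(S1) + P(D|S2)·P(S2) + P(D|S3)·P(S3) + P(D|S4)·P(S4) + P(D|S5)·P(S5)
      = 0.107·0.278 + 0.064·0.118 + 0.097·0.457 + 0.118·0.06 + 0.24·0.087
      = 0.029746 + 0.007552 + 0.044329 + 0.00708 + 0.02088 = 0.109587

0.1096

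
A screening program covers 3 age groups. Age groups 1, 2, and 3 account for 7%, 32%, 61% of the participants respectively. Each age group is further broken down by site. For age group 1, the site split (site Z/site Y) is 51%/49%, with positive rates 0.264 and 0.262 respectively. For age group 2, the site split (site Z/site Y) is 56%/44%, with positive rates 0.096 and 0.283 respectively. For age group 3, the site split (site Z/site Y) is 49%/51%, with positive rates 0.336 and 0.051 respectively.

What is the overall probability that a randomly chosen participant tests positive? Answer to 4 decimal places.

P(T) ≈ 0.1918

P(T|1) = 0.51·0.264 + 0.49·0.262 = 0.13464 + 0.12838 = 0.26302
P(T|2) = 0.56·0.096 + 0.44·0.283 = 0.05376 + 0.12452 = 0.17828
P(T|3) = 0.49·0.336 + 0.51·0.051 = 0.16464 + 0.02601 = 0.19065
By total probability over the outer partition,
P(T) = 0.07·0.26302 + 0.32·0.17828 + 0.61·0.19065
      = 0.0184114 + 0.0570496 + 0.1162965 = 0.1917575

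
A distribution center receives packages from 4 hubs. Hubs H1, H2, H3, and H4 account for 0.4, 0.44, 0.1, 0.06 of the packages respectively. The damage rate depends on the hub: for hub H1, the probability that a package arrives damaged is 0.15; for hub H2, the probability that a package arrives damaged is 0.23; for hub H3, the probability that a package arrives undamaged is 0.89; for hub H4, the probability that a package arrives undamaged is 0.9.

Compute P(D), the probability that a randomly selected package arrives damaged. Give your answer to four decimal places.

0.1782

P(D|H3) = 1 − 0.89 = 0.11.
P(D|H4) = 1 − 0.9 = 0.1.
By the law of total probability,
P(D) = P(D|H1)·P(H1) + P(D|H2)·P(H2) + P(D|H3)·P(H3) + P(D|H4)·P(H4)
      = 0.15·0.4 + 0.23·0.44 + 0.11·0.1 + 0.1·0.06
      = 0.06 + 0.1012 + 0.011 + 0.006 = 0.1782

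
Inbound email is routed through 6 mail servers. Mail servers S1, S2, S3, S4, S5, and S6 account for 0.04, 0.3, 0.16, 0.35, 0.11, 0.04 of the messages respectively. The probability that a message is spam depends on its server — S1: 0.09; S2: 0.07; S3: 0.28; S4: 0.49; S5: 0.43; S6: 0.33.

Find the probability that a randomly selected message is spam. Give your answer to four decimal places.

P(S) = P(S|S1)·P(S1) + P(S|S2)·P(S2) + P(S|S3)·P(S3) + P(S|S4)·P(S4) + P(S|S5)·P(S5) + P(S|S6)·P(S6)
      = 0.09·0.04 + 0.07·0.3 + 0.28·0.16 + 0.49·0.35 + 0.43·0.11 + 0.33·0.04
      = 0.0036 + 0.021 + 0.0448 + 0.1715 + 0.0473 + 0.0132 = 0.3014

P(S) ≈ 0.3014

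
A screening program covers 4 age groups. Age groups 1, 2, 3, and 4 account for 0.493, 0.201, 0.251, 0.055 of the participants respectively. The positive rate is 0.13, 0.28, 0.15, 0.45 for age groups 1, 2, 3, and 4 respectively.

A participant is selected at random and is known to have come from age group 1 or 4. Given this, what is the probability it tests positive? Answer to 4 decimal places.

Let S = {1, 4}.
P(S) = 0.493 + 0.055 = 0.548.
P(T ∩ S) = 0.13·0.493 + 0.45·0.055 = 0.06409 + 0.02475 = 0.08884.
P(T | S) = 0.08884 / 0.548 = 0.162117…

P(T|S) ≈ 0.1621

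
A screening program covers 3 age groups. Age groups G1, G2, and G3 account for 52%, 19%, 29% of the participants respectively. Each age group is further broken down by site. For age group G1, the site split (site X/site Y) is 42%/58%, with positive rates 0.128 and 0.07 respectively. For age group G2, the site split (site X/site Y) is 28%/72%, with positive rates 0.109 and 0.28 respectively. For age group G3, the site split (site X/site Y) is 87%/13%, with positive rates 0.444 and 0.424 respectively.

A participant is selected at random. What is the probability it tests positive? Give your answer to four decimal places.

P(T) ≈ 0.2212

P(T|G1) = 0.42·0.128 + 0.58·0.07 = 0.05376 + 0.0406 = 0.09436
P(T|G2) = 0.28·0.109 + 0.72·0.28 = 0.03052 + 0.2016 = 0.23212
P(T|G3) = 0.87·0.444 + 0.13·0.424 = 0.38628 + 0.05512 = 0.4414
Then overall,
P(T) = 0.52·0.09436 + 0.19·0.23212 + 0.29·0.4414
      = 0.0490672 + 0.0441028 + 0.128006 = 0.221176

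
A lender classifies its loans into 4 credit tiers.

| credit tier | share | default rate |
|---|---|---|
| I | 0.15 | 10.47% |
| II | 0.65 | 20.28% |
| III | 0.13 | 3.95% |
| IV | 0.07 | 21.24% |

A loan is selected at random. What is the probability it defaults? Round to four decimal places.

P(D) = P(D|I)·P(I) + P(D|II)·P(II) + P(D|III)·P(III) + P(D|IV)·P(IV)
      = 0.1047·0.15 + 0.2028·0.65 + 0.0395·0.13 + 0.2124·0.07
      = 0.015705 + 0.13182 + 0.005135 + 0.014868 = 0.167528

0.1675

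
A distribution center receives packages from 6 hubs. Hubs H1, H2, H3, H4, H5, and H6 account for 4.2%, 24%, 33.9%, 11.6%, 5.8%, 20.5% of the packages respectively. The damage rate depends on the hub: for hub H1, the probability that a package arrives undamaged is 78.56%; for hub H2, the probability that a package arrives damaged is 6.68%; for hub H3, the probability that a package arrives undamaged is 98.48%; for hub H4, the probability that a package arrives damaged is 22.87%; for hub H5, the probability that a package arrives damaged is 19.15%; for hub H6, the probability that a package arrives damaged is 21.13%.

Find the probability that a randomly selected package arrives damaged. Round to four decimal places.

P(D) ≈ 0.1111

P(D|H1) = 1 − 0.7856 = 0.2144.
P(D|H3) = 1 − 0.9848 = 0.0152.
By the law of total probability,
P(D) = P(D|H1)·P(H1) + P(D|H2)·P(H2) + P(D|H3)·P(H3) + P(D|H4)·P(H4) + P(D|H5)·P(H5) + P(D|H6)·P(H6)
      = 0.2144·0.042 + 0.0668·0.24 + 0.0152·0.339 + 0.2287·0.116 + 0.1915·0.058 + 0.2113·0.205
      = 0.0090048 + 0.016032 + 0.0051528 + 0.0265292 + 0.011107 + 0.0433165 = 0.1111423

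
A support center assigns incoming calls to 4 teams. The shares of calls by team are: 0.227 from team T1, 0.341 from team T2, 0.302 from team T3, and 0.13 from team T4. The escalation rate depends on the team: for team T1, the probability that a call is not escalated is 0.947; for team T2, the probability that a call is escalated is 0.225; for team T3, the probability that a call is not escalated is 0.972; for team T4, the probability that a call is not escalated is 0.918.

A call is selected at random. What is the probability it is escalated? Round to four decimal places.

P(E) ≈ 0.1079

P(E|T1) = 1 − 0.947 = 0.053.
P(E|T3) = 1 − 0.972 = 0.028.
P(E|T4) = 1 − 0.918 = 0.082.
P(E) = P(E|T1)·P(T1) + P(E|T2)·P(T2) + P(E|T3)·P(T3) + P(E|T4)·P(T4)
      = 0.053·0.227 + 0.225·0.341 + 0.028·0.302 + 0.082·0.13
      = 0.012031 + 0.076725 + 0.008456 + 0.01066 = 0.107872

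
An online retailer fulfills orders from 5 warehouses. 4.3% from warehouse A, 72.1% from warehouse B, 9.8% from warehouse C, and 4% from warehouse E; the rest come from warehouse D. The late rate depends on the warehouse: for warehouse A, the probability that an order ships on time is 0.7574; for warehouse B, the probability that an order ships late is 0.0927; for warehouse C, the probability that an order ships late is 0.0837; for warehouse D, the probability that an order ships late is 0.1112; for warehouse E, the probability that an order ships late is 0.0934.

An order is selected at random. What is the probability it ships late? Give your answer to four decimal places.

0.1001

P(D) = 1 − (0.043 + 0.721 + 0.098 + 0.04) = 0.098.
P(L|A) = 1 − 0.7574 = 0.2426.
P(L) = P(L|A)·P(A) + P(L|B)·P(B) + P(L|C)·P(C) + P(L|D)·P(D) + P(L|E)·P(E)
      = 0.2426·0.043 + 0.0927·0.721 + 0.0837·0.098 + 0.1112·0.098 + 0.0934·0.04
      = 0.0104318 + 0.0668367 + 0.0082026 + 0.0108976 + 0.003736 = 0.1001047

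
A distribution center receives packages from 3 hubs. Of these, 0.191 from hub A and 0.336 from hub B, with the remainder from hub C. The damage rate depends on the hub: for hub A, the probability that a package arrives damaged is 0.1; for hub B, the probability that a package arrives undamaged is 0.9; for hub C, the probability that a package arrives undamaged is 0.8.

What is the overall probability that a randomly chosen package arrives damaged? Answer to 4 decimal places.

P(C) = 1 − (0.191 + 0.336) = 0.473.
P(D|B) = 1 − 0.9 = 0.1.
P(D|C) = 1 − 0.8 = 0.2.
P(D) = P(D|A)·P(A) + P(D|B)·P(B) + P(D|C)·P(C)
      = 0.1·0.191 + 0.1·0.336 + 0.2·0.473
      = 0.0191 + 0.0336 + 0.0946 = 0.1473

0.1473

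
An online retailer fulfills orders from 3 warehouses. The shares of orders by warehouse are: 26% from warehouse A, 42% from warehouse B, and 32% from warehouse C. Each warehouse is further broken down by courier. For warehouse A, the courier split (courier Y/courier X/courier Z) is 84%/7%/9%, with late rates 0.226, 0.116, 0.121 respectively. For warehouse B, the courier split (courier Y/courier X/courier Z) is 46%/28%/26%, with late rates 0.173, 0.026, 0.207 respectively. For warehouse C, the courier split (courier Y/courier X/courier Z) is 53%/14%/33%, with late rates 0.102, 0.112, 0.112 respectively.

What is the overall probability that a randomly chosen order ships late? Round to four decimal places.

P(L) ≈ 0.1475

P(L|A) = 0.84·0.226 + 0.07·0.116 + 0.09·0.121 = 0.18984 + 0.00812 + 0.01089 = 0.20885
P(L|B) = 0.46·0.173 + 0.28·0.026 + 0.26·0.207 = 0.07958 + 0.00728 + 0.05382 = 0.14068
P(L|C) = 0.53·0.102 + 0.14·0.112 + 0.33·0.112 = 0.05406 + 0.01568 + 0.03696 = 0.1067
Then overall,
P(L) = 0.26·0.20885 + 0.42·0.14068 + 0.32·0.1067
      = 0.054301 + 0.0590856 + 0.034144 = 0.1475306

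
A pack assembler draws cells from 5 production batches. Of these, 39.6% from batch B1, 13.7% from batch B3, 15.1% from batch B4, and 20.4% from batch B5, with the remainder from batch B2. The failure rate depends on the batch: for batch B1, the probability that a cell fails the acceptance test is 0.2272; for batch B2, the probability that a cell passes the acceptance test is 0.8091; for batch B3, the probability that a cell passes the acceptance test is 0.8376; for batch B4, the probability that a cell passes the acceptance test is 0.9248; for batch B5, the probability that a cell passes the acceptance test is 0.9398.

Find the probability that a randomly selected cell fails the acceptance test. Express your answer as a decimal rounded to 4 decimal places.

P(B2) = 1 − (0.396 + 0.137 + 0.151 + 0.204) = 0.112.
P(F|B2) = 1 − 0.8091 = 0.1909.
P(F|B3) = 1 − 0.8376 = 0.1624.
P(F|B4) = 1 − 0.9248 = 0.0752.
P(F|B5) = 1 − 0.9398 = 0.0602.
P(F) = P(F|B1)·P(B1) + P(F|B2)·P(B2) + P(F|B3)·P(B3) + P(F|B4)·P(B4) + P(F|B5)·P(B5)
      = 0.2272·0.396 + 0.1909·0.112 + 0.1624·0.137 + 0.0752·0.151 + 0.0602·0.204
      = 0.0899712 + 0.0213808 + 0.0222488 + 0.0113552 + 0.0122808 = 0.1572368

P(F) ≈ 0.1572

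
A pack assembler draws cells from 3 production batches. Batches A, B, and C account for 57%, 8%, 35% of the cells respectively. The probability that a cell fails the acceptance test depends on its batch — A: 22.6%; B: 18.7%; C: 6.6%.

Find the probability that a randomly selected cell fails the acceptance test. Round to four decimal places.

Using total probability over the partition,
P(F) = P(F|A)·P(A) + P(F|B)·P(B) + P(F|C)·P(C)
      = 0.226·0.57 + 0.187·0.08 + 0.066·0.35
      = 0.12882 + 0.01496 + 0.0231 = 0.16688

0.1669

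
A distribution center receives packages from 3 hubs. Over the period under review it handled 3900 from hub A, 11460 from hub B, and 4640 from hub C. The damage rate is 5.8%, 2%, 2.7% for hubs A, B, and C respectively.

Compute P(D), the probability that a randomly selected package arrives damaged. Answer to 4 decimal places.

Total: 3900 + 11460 + 4640 = 20000.
P(A) = 3900/20000 = 0.195. P(B) = 11460/20000 = 0.573. P(C) = 4640/20000 = 0.232.
Summing over the partition,
P(D) = P(D|A)·P(A) + P(D|B)·P(B) + P(D|C)·P(C)
      = 0.058·0.195 + 0.02·0.573 + 0.027·0.232
      = 0.01131 + 0.01146 + 0.006264 = 0.029034

P(D) ≈ 0.0290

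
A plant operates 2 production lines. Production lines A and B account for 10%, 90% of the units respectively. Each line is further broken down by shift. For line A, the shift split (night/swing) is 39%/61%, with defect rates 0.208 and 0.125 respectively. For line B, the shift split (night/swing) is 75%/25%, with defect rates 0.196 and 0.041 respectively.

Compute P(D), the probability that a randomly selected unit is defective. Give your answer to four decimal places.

0.1573

P(D|A) = 0.39·0.208 + 0.61·0.125 = 0.08112 + 0.07625 = 0.15737
P(D|B) = 0.75·0.196 + 0.25·0.041 = 0.147 + 0.01025 = 0.15725
By total probability over the outer partition,
P(D) = 0.1·0.15737 + 0.9·0.15725
      = 0.015737 + 0.141525 = 0.157262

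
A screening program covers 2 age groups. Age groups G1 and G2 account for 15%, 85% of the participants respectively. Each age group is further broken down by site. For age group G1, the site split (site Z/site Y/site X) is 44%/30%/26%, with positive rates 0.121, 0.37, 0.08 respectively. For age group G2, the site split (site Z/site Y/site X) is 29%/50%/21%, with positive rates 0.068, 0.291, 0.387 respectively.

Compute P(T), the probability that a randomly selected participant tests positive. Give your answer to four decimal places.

P(T) ≈ 0.2373

P(T|G1) = 0.44·0.121 + 0.3·0.37 + 0.26·0.08 = 0.05324 + 0.111 + 0.0208 = 0.18504
P(T|G2) = 0.29·0.068 + 0.5·0.291 + 0.21·0.387 = 0.01972 + 0.1455 + 0.08127 = 0.24649
By total probability over the outer partition,
P(T) = 0.15·0.18504 + 0.85·0.24649
      = 0.027756 + 0.2095165 = 0.2372725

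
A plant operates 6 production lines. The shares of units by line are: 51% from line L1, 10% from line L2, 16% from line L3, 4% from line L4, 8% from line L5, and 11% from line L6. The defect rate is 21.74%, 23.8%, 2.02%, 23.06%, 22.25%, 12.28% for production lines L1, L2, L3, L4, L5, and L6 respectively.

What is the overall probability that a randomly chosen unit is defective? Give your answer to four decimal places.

Using total probability over the partition,
P(D) = P(D|L1)·P(L1) + P(D|L2)·P(L2) + P(D|L3)·P(L3) + P(D|L4)·P(L4) + P(D|L5)·P(L5) + P(D|L6)·P(L6)
      = 0.2174·0.51 + 0.238·0.1 + 0.0202·0.16 + 0.2306·0.04 + 0.2225·0.08 + 0.1228·0.11
      = 0.110874 + 0.0238 + 0.003232 + 0.009224 + 0.0178 + 0.013508 = 0.178438

P(D) ≈ 0.1784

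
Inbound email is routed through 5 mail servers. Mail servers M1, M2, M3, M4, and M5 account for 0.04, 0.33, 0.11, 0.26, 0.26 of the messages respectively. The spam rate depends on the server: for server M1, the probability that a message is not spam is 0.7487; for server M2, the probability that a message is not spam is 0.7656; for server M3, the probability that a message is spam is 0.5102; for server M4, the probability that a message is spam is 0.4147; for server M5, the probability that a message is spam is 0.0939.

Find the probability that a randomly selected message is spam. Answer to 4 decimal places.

P(S|M1) = 1 − 0.7487 = 0.2513.
P(S|M2) = 1 − 0.7656 = 0.2344.
P(S) = P(S|M1)·P(M1) + P(S|M2)·P(M2) + P(S|M3)·P(M3) + P(S|M4)·P(M4) + P(S|M5)·P(M5)
      = 0.2513·0.04 + 0.2344·0.33 + 0.5102·0.11 + 0.4147·0.26 + 0.0939·0.26
      = 0.010052 + 0.077352 + 0.056122 + 0.107822 + 0.024414 = 0.275762

P(S) ≈ 0.2758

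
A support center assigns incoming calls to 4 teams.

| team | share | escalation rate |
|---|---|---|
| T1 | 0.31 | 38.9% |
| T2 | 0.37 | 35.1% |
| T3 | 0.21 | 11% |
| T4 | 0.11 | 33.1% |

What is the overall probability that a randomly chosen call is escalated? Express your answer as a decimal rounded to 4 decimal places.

0.3100

By the law of total probability,
P(E) = P(E|T1)·P(T1) + P(E|T2)·P(T2) + P(E|T3)·P(T3) + P(E|T4)·P(T4)
      = 0.389·0.31 + 0.351·0.37 + 0.11·0.21 + 0.331·0.11
      = 0.12059 + 0.12987 + 0.0231 + 0.03641 = 0.30997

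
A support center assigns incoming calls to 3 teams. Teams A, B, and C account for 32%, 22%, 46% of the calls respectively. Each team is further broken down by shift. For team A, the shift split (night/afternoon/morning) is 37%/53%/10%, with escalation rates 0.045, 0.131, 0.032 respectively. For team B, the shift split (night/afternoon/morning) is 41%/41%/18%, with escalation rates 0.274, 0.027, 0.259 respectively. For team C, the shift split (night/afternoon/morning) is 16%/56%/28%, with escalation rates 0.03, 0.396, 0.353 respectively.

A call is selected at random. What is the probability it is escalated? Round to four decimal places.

0.2157

P(E|A) = 0.37·0.045 + 0.53·0.131 + 0.1·0.032 = 0.01665 + 0.06943 + 0.0032 = 0.08928
P(E|B) = 0.41·0.274 + 0.41·0.027 + 0.18·0.259 = 0.11234 + 0.01107 + 0.04662 = 0.17003
P(E|C) = 0.16·0.03 + 0.56·0.396 + 0.28·0.353 = 0.0048 + 0.22176 + 0.09884 = 0.3254
Then overall,
P(E) = 0.32·0.08928 + 0.22·0.17003 + 0.46·0.3254
      = 0.0285696 + 0.0374066 + 0.149684 = 0.2156602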